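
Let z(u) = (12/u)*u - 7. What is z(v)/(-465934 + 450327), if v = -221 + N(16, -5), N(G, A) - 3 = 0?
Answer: -5/15607 ≈ -0.00032037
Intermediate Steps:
N(G, A) = 3 (N(G, A) = 3 + 0 = 3)
v = -218 (v = -221 + 3 = -218)
z(u) = 5 (z(u) = 12 - 7 = 5)
z(v)/(-465934 + 450327) = 5/(-465934 + 450327) = 5/(-15607) = 5*(-1/15607) = -5/15607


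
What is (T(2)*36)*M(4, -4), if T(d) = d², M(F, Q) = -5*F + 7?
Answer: -1872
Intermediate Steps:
M(F, Q) = 7 - 5*F
(T(2)*36)*M(4, -4) = (2²*36)*(7 - 5*4) = (4*36)*(7 - 20) = 144*(-13) = -1872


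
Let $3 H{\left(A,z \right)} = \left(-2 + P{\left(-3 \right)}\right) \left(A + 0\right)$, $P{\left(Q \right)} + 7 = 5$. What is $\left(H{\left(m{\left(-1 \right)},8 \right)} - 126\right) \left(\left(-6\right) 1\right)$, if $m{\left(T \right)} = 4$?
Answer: $788$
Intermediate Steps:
$P{\left(Q \right)} = -2$ ($P{\left(Q \right)} = -7 + 5 = -2$)
$H{\left(A,z \right)} = - \frac{4 A}{3}$ ($H{\left(A,z \right)} = \frac{\left(-2 - 2\right) \left(A + 0\right)}{3} = \frac{\left(-4\right) A}{3} = - \frac{4 A}{3}$)
$\left(H{\left(m{\left(-1 \right)},8 \right)} - 126\right) \left(\left(-6\right) 1\right) = \left(\left(- \frac{4}{3}\right) 4 - 126\right) \left(\left(-6\right) 1\right) = \left(- \frac{16}{3} - 126\right) \left(-6\right) = \left(- \frac{394}{3}\right) \left(-6\right) = 788$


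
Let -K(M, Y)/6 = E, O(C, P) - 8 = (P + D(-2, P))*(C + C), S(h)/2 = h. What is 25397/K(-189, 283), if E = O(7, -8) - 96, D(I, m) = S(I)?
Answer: 25397/1536 ≈ 16.535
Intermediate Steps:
S(h) = 2*h
D(I, m) = 2*I
O(C, P) = 8 + 2*C*(-4 + P) (O(C, P) = 8 + (P + 2*(-2))*(C + C) = 8 + (P - 4)*(2*C) = 8 + (-4 + P)*(2*C) = 8 + 2*C*(-4 + P))
E = -256 (E = (8 - 8*7 + 2*7*(-8)) - 96 = (8 - 56 - 112) - 96 = -160 - 96 = -256)
K(M, Y) = 1536 (K(M, Y) = -6*(-256) = 1536)
25397/K(-189, 283) = 25397/1536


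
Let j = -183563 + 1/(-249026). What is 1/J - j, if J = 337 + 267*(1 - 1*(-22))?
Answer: 74030518697617/403297607 ≈ 1.8356e+5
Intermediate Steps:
J = 6478 (J = 337 + 267*(1 + 22) = 337 + 267*23 = 337 + 6141 = 6478)
j = -45711959639/249026 (j = -183563 - 1/249026 = -45711959639/249026 ≈ -1.8356e+5)
1/J - j = 1/6478 - 1*(-45711959639/249026) = 1/6478 + 45711959639/249026 = 74030518697617/403297607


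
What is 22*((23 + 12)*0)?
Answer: 0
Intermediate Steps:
22*((23 + 12)*0) = 22*(35*0) = 22*0 = 0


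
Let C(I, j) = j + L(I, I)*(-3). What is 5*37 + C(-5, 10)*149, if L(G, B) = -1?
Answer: 2122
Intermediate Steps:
C(I, j) = 3 + j (C(I, j) = j - 1*(-3) = j + 3 = 3 + j)
5*37 + C(-5, 10)*149 = 5*37 + (3 + 10)*149 = 185 + 13*149 = 185 + 1937 = 2122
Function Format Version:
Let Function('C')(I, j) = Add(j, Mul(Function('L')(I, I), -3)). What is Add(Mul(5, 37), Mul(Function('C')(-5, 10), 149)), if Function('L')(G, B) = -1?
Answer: 2122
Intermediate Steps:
Function('C')(I, j) = Add(3, j) (Function('C')(I, j) = Add(j, Mul(-1, -3)) = Add(j, 3) = Add(3, j))
Add(Mul(5, 37), Mul(Function('C')(-5, 10), 149)) = Add(Mul(5, 37), Mul(Add(3, 10), 149)) = Add(185, Mul(13, 149)) = Add(185, 1937) = 2122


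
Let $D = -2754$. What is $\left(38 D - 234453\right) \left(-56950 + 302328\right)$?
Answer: $-83208906690$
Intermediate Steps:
$\left(38 D - 234453\right) \left(-56950 + 302328\right) = \left(38 \left(-2754\right) - 234453\right) \left(-56950 + 302328\right) = \left(-104652 - 234453\right) 245378 = \left(-339105\right) 245378 = -83208906690$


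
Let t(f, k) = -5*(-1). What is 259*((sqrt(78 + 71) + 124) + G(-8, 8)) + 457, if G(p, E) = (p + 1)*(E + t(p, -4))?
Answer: 9004 + 259*sqrt(149) ≈ 12166.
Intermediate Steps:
t(f, k) = 5
G(p, E) = (1 + p)*(5 + E) (G(p, E) = (p + 1)*(E + 5) = (1 + p)*(5 + E))
259*((sqrt(78 + 71) + 124) + G(-8, 8)) + 457 = 259*((sqrt(78 + 71) + 124) + (5 + 8 + 5*(-8) + 8*(-8))) + 457 = 259*((sqrt(149) + 124) + (5 + 8 - 40 - 64)) + 457 = 259*((124 + sqrt(149)) - 91) + 457 = 259*(33 + sqrt(149)) + 457 = (8547 + 259*sqrt(149)) + 457 = 9004 + 259*sqrt(149)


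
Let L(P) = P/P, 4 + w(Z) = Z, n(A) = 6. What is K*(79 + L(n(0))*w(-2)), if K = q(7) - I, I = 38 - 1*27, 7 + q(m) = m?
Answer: -803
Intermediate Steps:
q(m) = -7 + m
w(Z) = -4 + Z
L(P) = 1
I = 11 (I = 38 - 27 = 11)
K = -11 (K = (-7 + 7) - 1*11 = 0 - 11 = -11)
K*(79 + L(n(0))*w(-2)) = -11*(79 + 1*(-4 - 2)) = -11*(79 + 1*(-6)) = -11*(79 - 6) = -11*73 = -803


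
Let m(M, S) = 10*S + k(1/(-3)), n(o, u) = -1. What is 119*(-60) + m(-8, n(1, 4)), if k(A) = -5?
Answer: -7155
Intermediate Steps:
m(M, S) = -5 + 10*S (m(M, S) = 10*S - 5 = -5 + 10*S)
119*(-60) + m(-8, n(1, 4)) = 119*(-60) + (-5 + 10*(-1)) = -7140 + (-5 - 10) = -7140 - 15 = -7155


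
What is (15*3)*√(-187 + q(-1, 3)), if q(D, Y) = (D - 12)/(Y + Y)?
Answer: 15*I*√6810/2 ≈ 618.92*I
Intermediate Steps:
q(D, Y) = (-12 + D)/(2*Y) (q(D, Y) = (-12 + D)/((2*Y)) = (-12 + D)*(1/(2*Y)) = (-12 + D)/(2*Y))
(15*3)*√(-187 + q(-1, 3)) = (15*3)*√(-187 + (½)*(-12 - 1)/3) = 45*√(-187 + (½)*(⅓)*(-13)) = 45*√(-187 - 13/6) = 45*√(-1135/6) = 45*(I*√6810/6) = 15*I*√6810/2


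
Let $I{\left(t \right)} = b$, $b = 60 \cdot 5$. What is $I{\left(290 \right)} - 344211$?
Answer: $-343911$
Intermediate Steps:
$b = 300$
$I{\left(t \right)} = 300$
$I{\left(290 \right)} - 344211 = 300 - 344211 = -343911$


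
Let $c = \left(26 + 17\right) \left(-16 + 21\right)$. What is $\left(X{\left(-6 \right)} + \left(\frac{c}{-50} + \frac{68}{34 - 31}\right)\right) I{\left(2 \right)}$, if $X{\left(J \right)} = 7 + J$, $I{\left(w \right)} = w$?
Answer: $\frac{581}{15} \approx 38.733$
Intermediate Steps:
$c = 215$ ($c = 43 \cdot 5 = 215$)
$\left(X{\left(-6 \right)} + \left(\frac{c}{-50} + \frac{68}{34 - 31}\right)\right) I{\left(2 \right)} = \left(\left(7 - 6\right) + \left(\frac{215}{-50} + \frac{68}{34 - 31}\right)\right) 2 = \left(1 + \left(215 \left(- \frac{1}{50}\right) + \frac{68}{34 - 31}\right)\right) 2 = \left(1 - \left(\frac{43}{10} - \frac{68}{3}\right)\right) 2 = \left(1 + \left(- \frac{43}{10} + 68 \cdot \frac{1}{3}\right)\right) 2 = \left(1 + \left(- \frac{43}{10} + \frac{68}{3}\right)\right) 2 = \left(1 + \frac{551}{30}\right) 2 = \frac{581}{30} \cdot 2 = \frac{581}{15}$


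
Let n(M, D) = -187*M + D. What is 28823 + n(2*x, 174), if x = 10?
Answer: 25257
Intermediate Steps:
n(M, D) = D - 187*M
28823 + n(2*x, 174) = 28823 + (174 - 374*10) = 28823 + (174 - 187*20) = 28823 + (174 - 3740) = 28823 - 3566 = 25257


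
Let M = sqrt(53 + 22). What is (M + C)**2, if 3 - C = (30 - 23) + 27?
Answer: 1036 - 310*sqrt(3) ≈ 499.06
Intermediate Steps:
M = 5*sqrt(3) (M = sqrt(75) = 5*sqrt(3) ≈ 8.6602)
C = -31 (C = 3 - ((30 - 23) + 27) = 3 - (7 + 27) = 3 - 1*34 = 3 - 34 = -31)
(M + C)**2 = (5*sqrt(3) - 31)**2 = (-31 + 5*sqrt(3))**2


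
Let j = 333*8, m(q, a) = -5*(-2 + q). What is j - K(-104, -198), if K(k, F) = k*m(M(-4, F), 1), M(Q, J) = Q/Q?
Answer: 3184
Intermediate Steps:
M(Q, J) = 1
m(q, a) = 10 - 5*q
K(k, F) = 5*k (K(k, F) = k*(10 - 5*1) = k*(10 - 5) = k*5 = 5*k)
j = 2664
j - K(-104, -198) = 2664 - 5*(-104) = 2664 - 1*(-520) = 2664 + 520 = 3184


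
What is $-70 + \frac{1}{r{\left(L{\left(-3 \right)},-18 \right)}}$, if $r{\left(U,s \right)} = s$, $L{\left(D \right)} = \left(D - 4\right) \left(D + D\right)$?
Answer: $- \frac{1261}{18} \approx -70.056$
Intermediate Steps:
$L{\left(D \right)} = 2 D \left(-4 + D\right)$ ($L{\left(D \right)} = \left(-4 + D\right) 2 D = 2 D \left(-4 + D\right)$)
$-70 + \frac{1}{r{\left(L{\left(-3 \right)},-18 \right)}} = -70 + \frac{1}{-18} = -70 - \frac{1}{18} = - \frac{1261}{18}$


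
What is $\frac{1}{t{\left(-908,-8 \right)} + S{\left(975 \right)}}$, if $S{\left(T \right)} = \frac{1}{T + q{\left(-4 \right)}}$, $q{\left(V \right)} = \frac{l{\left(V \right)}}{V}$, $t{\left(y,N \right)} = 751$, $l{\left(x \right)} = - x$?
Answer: $\frac{974}{731475} \approx 0.0013316$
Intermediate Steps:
$q{\left(V \right)} = -1$ ($q{\left(V \right)} = \frac{\left(-1\right) V}{V} = -1$)
$S{\left(T \right)} = \frac{1}{-1 + T}$ ($S{\left(T \right)} = \frac{1}{T - 1} = \frac{1}{-1 + T}$)
$\frac{1}{t{\left(-908,-8 \right)} + S{\left(975 \right)}} = \frac{1}{751 + \frac{1}{-1 + 975}} = \frac{1}{751 + \frac{1}{974}} = \frac{1}{\frac{731475}{974}} = \frac{974}{731475}$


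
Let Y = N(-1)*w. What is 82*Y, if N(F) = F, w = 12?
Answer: -984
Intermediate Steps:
Y = -12 (Y = -1*12 = -12)
82*Y = 82*(-12) = -984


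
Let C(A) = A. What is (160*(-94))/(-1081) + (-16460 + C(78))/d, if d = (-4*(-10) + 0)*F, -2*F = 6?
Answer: 207593/1380 ≈ 150.43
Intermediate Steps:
F = -3 (F = -½*6 = -3)
d = -120 (d = (-4*(-10) + 0)*(-3) = (40 + 0)*(-3) = 40*(-3) = -120)
(160*(-94))/(-1081) + (-16460 + C(78))/d = (160*(-94))/(-1081) + (-16460 + 78)/(-120) = -15040*(-1/1081) - 16382*(-1/120) = 320/23 + 8191/60 = 207593/1380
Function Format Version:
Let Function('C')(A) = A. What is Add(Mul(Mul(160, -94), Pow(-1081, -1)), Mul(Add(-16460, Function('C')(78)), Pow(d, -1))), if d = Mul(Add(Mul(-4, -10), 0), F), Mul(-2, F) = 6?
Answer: Rational(207593, 1380) ≈ 150.43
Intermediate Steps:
F = -3 (F = Mul(Rational(-1, 2), 6) = -3)
d = -120 (d = Mul(Add(Mul(-4, -10), 0), -3) = Mul(Add(40, 0), -3) = Mul(40, -3) = -120)
Add(Mul(Mul(160, -94), Pow(-1081, -1)), Mul(Add(-16460, Function('C')(78)), Pow(d, -1))) = Add(Mul(Mul(160, -94), Pow(-1081, -1)), Mul(Add(-16460, 78), Pow(-120, -1))) = Add(Mul(-15040, Rational(-1, 1081)), Mul(-16382, Rational(-1, 120))) = Add(Rational(320, 23), Rational(8191, 60)) = Rational(207593, 1380)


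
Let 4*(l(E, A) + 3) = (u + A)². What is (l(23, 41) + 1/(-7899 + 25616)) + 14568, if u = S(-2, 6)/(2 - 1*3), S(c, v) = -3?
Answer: 266623134/17717 ≈ 15049.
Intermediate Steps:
u = 3 (u = -3/(2 - 1*3) = -3/(2 - 3) = -3/(-1) = -3*(-1) = 3)
l(E, A) = -3 + (3 + A)²/4
(l(23, 41) + 1/(-7899 + 25616)) + 14568 = ((-3 + (3 + 41)²/4) + 1/(-7899 + 25616)) + 14568 = ((-3 + (¼)*44²) + 1/17717) + 14568 = ((-3 + (¼)*1936) + 1/17717) + 14568 = ((-3 + 484) + 1/17717) + 14568 = (481 + 1/17717) + 14568 = 8521878/17717 + 14568 = 266623134/17717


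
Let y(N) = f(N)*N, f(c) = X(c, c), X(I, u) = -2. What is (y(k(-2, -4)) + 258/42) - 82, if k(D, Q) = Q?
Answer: -475/7 ≈ -67.857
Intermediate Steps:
f(c) = -2
y(N) = -2*N
(y(k(-2, -4)) + 258/42) - 82 = (-2*(-4) + 258/42) - 82 = (8 + 258*(1/42)) - 82 = (8 + 43/7) - 82 = 99/7 - 82 = -475/7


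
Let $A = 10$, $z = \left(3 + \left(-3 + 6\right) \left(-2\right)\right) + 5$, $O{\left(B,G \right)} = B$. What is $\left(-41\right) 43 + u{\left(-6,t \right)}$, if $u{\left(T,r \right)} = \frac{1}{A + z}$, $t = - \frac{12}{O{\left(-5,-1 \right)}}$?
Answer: $- \frac{21155}{12} \approx -1762.9$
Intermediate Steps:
$z = 2$ ($z = \left(3 + 3 \left(-2\right)\right) + 5 = \left(3 - 6\right) + 5 = -3 + 5 = 2$)
$t = \frac{12}{5}$ ($t = - \frac{12}{-5} = \left(-12\right) \left(- \frac{1}{5}\right) = \frac{12}{5} \approx 2.4$)
$u{\left(T,r \right)} = \frac{1}{12}$ ($u{\left(T,r \right)} = \frac{1}{10 + 2} = \frac{1}{12}$)
$\left(-41\right) 43 + u{\left(-6,t \right)} = \left(-41\right) 43 + \frac{1}{12} = -1763 + \frac{1}{12} = - \frac{21155}{12}$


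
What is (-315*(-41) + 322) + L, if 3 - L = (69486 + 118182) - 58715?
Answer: -115713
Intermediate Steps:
L = -128950 (L = 3 - ((69486 + 118182) - 58715) = 3 - (187668 - 58715) = 3 - 1*128953 = 3 - 128953 = -128950)
(-315*(-41) + 322) + L = (-315*(-41) + 322) - 128950 = (12915 + 322) - 128950 = 13237 - 128950 = -115713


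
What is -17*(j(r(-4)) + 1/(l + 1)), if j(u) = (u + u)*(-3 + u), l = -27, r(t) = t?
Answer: -24735/26 ≈ -951.35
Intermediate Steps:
j(u) = 2*u*(-3 + u) (j(u) = (2*u)*(-3 + u) = 2*u*(-3 + u))
-17*(j(r(-4)) + 1/(l + 1)) = -17*(2*(-4)*(-3 - 4) + 1/(-27 + 1)) = -17*(2*(-4)*(-7) + 1/(-26)) = -17*(56 - 1/26) = -17*1455/26 = -24735/26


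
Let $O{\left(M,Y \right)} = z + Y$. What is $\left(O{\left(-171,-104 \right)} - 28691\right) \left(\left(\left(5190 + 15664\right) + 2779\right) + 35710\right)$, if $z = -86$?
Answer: $-1713885183$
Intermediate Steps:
$O{\left(M,Y \right)} = -86 + Y$
$\left(O{\left(-171,-104 \right)} - 28691\right) \left(\left(\left(5190 + 15664\right) + 2779\right) + 35710\right) = \left(\left(-86 - 104\right) - 28691\right) \left(\left(\left(5190 + 15664\right) + 2779\right) + 35710\right) = \left(-190 - 28691\right) \left(\left(20854 + 2779\right) + 35710\right) = - 28881 \left(23633 + 35710\right) = \left(-28881\right) 59343 = -1713885183$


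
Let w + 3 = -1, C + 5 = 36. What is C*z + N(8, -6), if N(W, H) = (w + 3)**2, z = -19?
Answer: -588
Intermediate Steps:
C = 31 (C = -5 + 36 = 31)
w = -4 (w = -3 - 1 = -4)
N(W, H) = 1 (N(W, H) = (-4 + 3)**2 = (-1)**2 = 1)
C*z + N(8, -6) = 31*(-19) + 1 = -589 + 1 = -588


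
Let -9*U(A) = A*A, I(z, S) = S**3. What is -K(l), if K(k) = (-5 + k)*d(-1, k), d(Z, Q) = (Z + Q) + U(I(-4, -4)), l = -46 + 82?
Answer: 117211/9 ≈ 13023.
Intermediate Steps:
U(A) = -A**2/9 (U(A) = -A*A/9 = -A**2/9)
l = 36
d(Z, Q) = -4096/9 + Q + Z (d(Z, Q) = (Z + Q) - ((-4)**3)**2/9 = (Q + Z) - 1/9*(-64)**2 = (Q + Z) - 1/9*4096 = (Q + Z) - 4096/9 = -4096/9 + Q + Z)
K(k) = (-5 + k)*(-4105/9 + k) (K(k) = (-5 + k)*(-4096/9 + k - 1) = (-5 + k)*(-4105/9 + k))
-K(l) = -(-4105 + 9*36)*(-5 + 36)/9 = -(-4105 + 324)*31/9 = -(-3781)*31/9 = -1*(-117211/9) = 117211/9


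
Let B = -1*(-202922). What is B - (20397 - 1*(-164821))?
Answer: 17704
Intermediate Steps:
B = 202922
B - (20397 - 1*(-164821)) = 202922 - (20397 - 1*(-164821)) = 202922 - (20397 + 164821) = 202922 - 1*185218 = 202922 - 185218 = 17704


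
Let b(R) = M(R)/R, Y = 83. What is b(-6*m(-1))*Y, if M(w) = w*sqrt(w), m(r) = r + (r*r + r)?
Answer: 83*sqrt(6) ≈ 203.31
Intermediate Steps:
m(r) = r**2 + 2*r (m(r) = r + (r**2 + r) = r + (r + r**2) = r**2 + 2*r)
M(w) = w**(3/2)
b(R) = sqrt(R) (b(R) = R**(3/2)/R = sqrt(R))
b(-6*m(-1))*Y = sqrt(-(-6)*(2 - 1))*83 = sqrt(-(-6))*83 = sqrt(-6*(-1))*83 = sqrt(6)*83 = 83*sqrt(6)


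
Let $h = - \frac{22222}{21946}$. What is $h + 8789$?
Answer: $\frac{96430586}{10973} \approx 8788.0$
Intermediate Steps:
$h = - \frac{11111}{10973}$ ($h = \left(-22222\right) \frac{1}{21946} = - \frac{11111}{10973} \approx -1.0126$)
$h + 8789 = - \frac{11111}{10973} + 8789 = \frac{96430586}{10973}$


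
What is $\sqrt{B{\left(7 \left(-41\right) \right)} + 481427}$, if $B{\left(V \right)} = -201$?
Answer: $\sqrt{481226} \approx 693.7$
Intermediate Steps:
$\sqrt{B{\left(7 \left(-41\right) \right)} + 481427} = \sqrt{-201 + 481427} = \sqrt{481226}$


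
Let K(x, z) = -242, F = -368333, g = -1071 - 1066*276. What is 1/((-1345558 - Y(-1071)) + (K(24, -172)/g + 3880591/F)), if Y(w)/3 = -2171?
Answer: -108763946571/145640964635102726 ≈ -7.4680e-7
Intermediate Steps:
Y(w) = -6513 (Y(w) = 3*(-2171) = -6513)
g = -295287 (g = -1071 - 294216 = -295287)
1/((-1345558 - Y(-1071)) + (K(24, -172)/g + 3880591/F)) = 1/((-1345558 - 1*(-6513)) + (-242/(-295287) + 3880591/(-368333))) = 1/((-1345558 + 6513) + (-242*(-1/295287) + 3880591*(-1/368333))) = 1/(-1339045 + (242/295287 - 3880591/368333)) = 1/(-1339045 - 1145798938031/108763946571) = 1/(-145640964635102726/108763946571) = -108763946571/145640964635102726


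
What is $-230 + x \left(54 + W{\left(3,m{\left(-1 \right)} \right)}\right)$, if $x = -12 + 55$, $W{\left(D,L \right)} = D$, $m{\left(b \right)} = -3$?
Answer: $2221$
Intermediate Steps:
$x = 43$
$-230 + x \left(54 + W{\left(3,m{\left(-1 \right)} \right)}\right) = -230 + 43 \left(54 + 3\right) = -230 + 43 \cdot 57 = -230 + 2451 = 2221$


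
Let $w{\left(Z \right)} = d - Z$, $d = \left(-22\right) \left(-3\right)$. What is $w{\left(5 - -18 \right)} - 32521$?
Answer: $-32478$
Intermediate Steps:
$d = 66$
$w{\left(Z \right)} = 66 - Z$
$w{\left(5 - -18 \right)} - 32521 = \left(66 - \left(5 - -18\right)\right) - 32521 = \left(66 - \left(5 + 18\right)\right) - 32521 = \left(66 - 23\right) - 32521 = 43 - 32521 = -32478$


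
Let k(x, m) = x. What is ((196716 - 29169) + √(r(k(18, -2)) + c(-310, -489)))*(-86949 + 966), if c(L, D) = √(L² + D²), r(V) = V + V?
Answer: -14406193701 - 85983*√(36 + √335221) ≈ -1.4408e+10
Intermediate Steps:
r(V) = 2*V
c(L, D) = √(D² + L²)
((196716 - 29169) + √(r(k(18, -2)) + c(-310, -489)))*(-86949 + 966) = ((196716 - 29169) + √(2*18 + √((-489)² + (-310)²)))*(-86949 + 966) = (167547 + √(36 + √(239121 + 96100)))*(-85983) = (167547 + √(36 + √335221))*(-85983) = -14406193701 - 85983*√(36 + √335221)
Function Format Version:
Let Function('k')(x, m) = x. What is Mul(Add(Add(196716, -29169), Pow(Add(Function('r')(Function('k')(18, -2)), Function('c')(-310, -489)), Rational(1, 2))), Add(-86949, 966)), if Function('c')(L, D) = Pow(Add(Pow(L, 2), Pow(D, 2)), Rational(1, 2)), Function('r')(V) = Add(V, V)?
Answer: Add(-14406193701, Mul(-85983, Pow(Add(36, Pow(335221, Rational(1, 2))), Rational(1, 2)))) ≈ -1.4408e+10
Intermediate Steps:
Function('r')(V) = Mul(2, V)
Function('c')(L, D) = Pow(Add(Pow(D, 2), Pow(L, 2)), Rational(1, 2))
Mul(Add(Add(196716, -29169), Pow(Add(Function('r')(Function('k')(18, -2)), Function('c')(-310, -489)), Rational(1, 2))), Add(-86949, 966)) = Mul(Add(Add(196716, -29169), Pow(Add(Mul(2, 18), Pow(Add(Pow(-489, 2), Pow(-310, 2)), Rational(1, 2))), Rational(1, 2))), Add(-86949, 966)) = Mul(Add(167547, Pow(Add(36, Pow(Add(239121, 96100), Rational(1, 2))), Rational(1, 2))), -85983) = Mul(Add(167547, Pow(Add(36, Pow(335221, Rational(1, 2))), Rational(1, 2))), -85983) = Add(-14406193701, Mul(-85983, Pow(Add(36, Pow(335221, Rational(1, 2))), Rational(1, 2))))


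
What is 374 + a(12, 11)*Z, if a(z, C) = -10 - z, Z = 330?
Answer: -6886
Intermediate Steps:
374 + a(12, 11)*Z = 374 + (-10 - 1*12)*330 = 374 + (-10 - 12)*330 = 374 - 22*330 = 374 - 7260 = -6886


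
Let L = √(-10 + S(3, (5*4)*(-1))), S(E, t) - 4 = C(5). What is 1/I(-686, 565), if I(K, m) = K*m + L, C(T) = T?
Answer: -387590/150226008101 - I/150226008101 ≈ -2.58e-6 - 6.6566e-12*I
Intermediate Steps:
S(E, t) = 9 (S(E, t) = 4 + 5 = 9)
L = I (L = √(-10 + 9) = √(-1) = I ≈ 1.0*I)
I(K, m) = I + K*m (I(K, m) = K*m + I = I + K*m)
1/I(-686, 565) = 1/(I - 686*565) = 1/(I - 387590) = 1/(-387590 + I) = (-387590 - I)/150226008101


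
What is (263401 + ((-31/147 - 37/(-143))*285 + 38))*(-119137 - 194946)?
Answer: -7529885570797/91 ≈ -8.2746e+10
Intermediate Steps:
(263401 + ((-31/147 - 37/(-143))*285 + 38))*(-119137 - 194946) = (263401 + ((-31*1/147 - 37*(-1/143))*285 + 38))*(-314083) = (263401 + ((-31/147 + 37/143)*285 + 38))*(-314083) = (263401 + ((1006/21021)*285 + 38))*(-314083) = (263401 + (95570/7007 + 38))*(-314083) = (263401 + 361836/7007)*(-314083) = (1846012643/7007)*(-314083) = -7529885570797/91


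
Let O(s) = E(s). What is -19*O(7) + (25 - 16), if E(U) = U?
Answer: -124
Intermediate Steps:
O(s) = s
-19*O(7) + (25 - 16) = -19*7 + (25 - 16) = -133 + 9 = -124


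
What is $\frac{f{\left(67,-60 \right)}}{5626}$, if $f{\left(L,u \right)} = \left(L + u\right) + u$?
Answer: $- \frac{53}{5626} \approx -0.0094205$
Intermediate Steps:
$f{\left(L,u \right)} = L + 2 u$
$\frac{f{\left(67,-60 \right)}}{5626} = \frac{67 + 2 \left(-60\right)}{5626} = \left(67 - 120\right) \frac{1}{5626} = \left(-53\right) \frac{1}{5626} = - \frac{53}{5626}$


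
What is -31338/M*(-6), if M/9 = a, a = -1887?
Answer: -6964/629 ≈ -11.072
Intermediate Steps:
M = -16983 (M = 9*(-1887) = -16983)
-31338/M*(-6) = -31338/(-16983)*(-6) = -31338*(-1/16983)*(-6) = (3482/1887)*(-6) = -6964/629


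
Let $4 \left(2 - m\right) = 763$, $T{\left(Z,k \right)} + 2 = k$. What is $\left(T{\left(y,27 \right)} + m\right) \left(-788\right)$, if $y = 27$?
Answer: $129035$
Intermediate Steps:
$T{\left(Z,k \right)} = -2 + k$
$m = - \frac{755}{4}$ ($m = 2 - \frac{763}{4} = - \frac{755}{4} \approx -188.75$)
$\left(T{\left(y,27 \right)} + m\right) \left(-788\right) = \left(\left(-2 + 27\right) - \frac{755}{4}\right) \left(-788\right) = \left(25 - \frac{755}{4}\right) \left(-788\right) = \left(- \frac{655}{4}\right) \left(-788\right) = 129035$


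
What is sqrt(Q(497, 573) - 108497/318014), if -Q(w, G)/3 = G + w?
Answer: I*sqrt(324671126034118)/318014 ≈ 56.66*I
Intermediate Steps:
Q(w, G) = -3*G - 3*w (Q(w, G) = -3*(G + w) = -3*G - 3*w)
sqrt(Q(497, 573) - 108497/318014) = sqrt((-3*573 - 3*497) - 108497/318014) = sqrt((-1719 - 1491) - 108497*1/318014) = sqrt(-3210 - 108497/318014) = sqrt(-1020933437/318014) = I*sqrt(324671126034118)/318014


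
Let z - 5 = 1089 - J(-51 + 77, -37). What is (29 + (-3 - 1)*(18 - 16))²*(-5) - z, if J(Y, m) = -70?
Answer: -3369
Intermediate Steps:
z = 1164 (z = 5 + (1089 - 1*(-70)) = 5 + (1089 + 70) = 5 + 1159 = 1164)
(29 + (-3 - 1)*(18 - 16))²*(-5) - z = (29 + (-3 - 1)*(18 - 16))²*(-5) - 1*1164 = (29 - 4*2)²*(-5) - 1164 = (29 - 8)²*(-5) - 1164 = 21²*(-5) - 1164 = 441*(-5) - 1164 = -2205 - 1164 = -3369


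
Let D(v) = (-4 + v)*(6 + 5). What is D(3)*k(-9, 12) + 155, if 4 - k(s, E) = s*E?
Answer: -1077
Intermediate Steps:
k(s, E) = 4 - E*s (k(s, E) = 4 - s*E = 4 - E*s)
D(v) = -44 + 11*v (D(v) = (-4 + v)*11 = -44 + 11*v)
D(3)*k(-9, 12) + 155 = (-44 + 11*3)*(4 - 1*12*(-9)) + 155 = (-44 + 33)*(4 + 108) + 155 = -11*112 + 155 = -1232 + 155 = -1077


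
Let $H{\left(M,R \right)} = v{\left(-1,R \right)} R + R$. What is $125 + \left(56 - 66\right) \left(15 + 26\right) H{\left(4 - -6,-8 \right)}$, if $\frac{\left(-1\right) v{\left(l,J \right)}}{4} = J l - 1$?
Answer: $-88435$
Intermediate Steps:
$v{\left(l,J \right)} = 4 - 4 J l$ ($v{\left(l,J \right)} = - 4 \left(J l - 1\right) = - 4 \left(-1 + J l\right) = 4 - 4 J l$)
$H{\left(M,R \right)} = R + R \left(4 + 4 R\right)$ ($H{\left(M,R \right)} = \left(4 - 4 R \left(-1\right)\right) R + R = \left(4 + 4 R\right) R + R = R \left(4 + 4 R\right) + R = R + R \left(4 + 4 R\right)$)
$125 + \left(56 - 66\right) \left(15 + 26\right) H{\left(4 - -6,-8 \right)} = 125 + \left(56 - 66\right) \left(15 + 26\right) \left(- 8 \left(5 + 4 \left(-8\right)\right)\right) = 125 + \left(-10\right) 41 \left(- 8 \left(5 - 32\right)\right) = 125 - 410 \left(\left(-8\right) \left(-27\right)\right) = 125 - 88560 = -88435$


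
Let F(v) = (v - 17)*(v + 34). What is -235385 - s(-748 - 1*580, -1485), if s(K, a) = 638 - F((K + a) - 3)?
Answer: 7645383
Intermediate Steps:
F(v) = (-17 + v)*(34 + v)
s(K, a) = 1267 - (-3 + K + a)² - 17*K - 17*a (s(K, a) = 638 - (-578 + ((K + a) - 3)² + 17*((K + a) - 3)) = 638 - (-578 + (-3 + K + a)² + 17*(-3 + K + a)) = 638 - (-578 + (-3 + K + a)² + (-51 + 17*K + 17*a)) = 638 - (-629 + (-3 + K + a)² + 17*K + 17*a) = 638 + (629 - (-3 + K + a)² - 17*K - 17*a) = 1267 - (-3 + K + a)² - 17*K - 17*a)
-235385 - s(-748 - 1*580, -1485) = -235385 - (1267 - (-3 + (-748 - 1*580) - 1485)² - 17*(-748 - 1*580) - 17*(-1485)) = -235385 - (1267 - (-3 + (-748 - 580) - 1485)² - 17*(-748 - 580) + 25245) = -235385 - (1267 - (-3 - 1328 - 1485)² - 17*(-1328) + 25245) = -235385 - (1267 - 1*(-2816)² + 22576 + 25245) = -235385 - (1267 - 1*7929856 + 22576 + 25245) = -235385 - (1267 - 7929856 + 22576 + 25245) = -235385 - 1*(-7880768) = -235385 + 7880768 = 7645383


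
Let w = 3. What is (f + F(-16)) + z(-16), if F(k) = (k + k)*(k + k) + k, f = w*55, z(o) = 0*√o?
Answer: 1173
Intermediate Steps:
z(o) = 0
f = 165 (f = 3*55 = 165)
F(k) = k + 4*k² (F(k) = (2*k)*(2*k) + k = 4*k² + k = k + 4*k²)
(f + F(-16)) + z(-16) = (165 - 16*(1 + 4*(-16))) + 0 = (165 - 16*(1 - 64)) + 0 = (165 - 16*(-63)) + 0 = (165 + 1008) + 0 = 1173 + 0 = 1173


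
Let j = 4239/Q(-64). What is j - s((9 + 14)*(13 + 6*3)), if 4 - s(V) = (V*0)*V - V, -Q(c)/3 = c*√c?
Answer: -717 - 1413*I/512 ≈ -717.0 - 2.7598*I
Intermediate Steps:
Q(c) = -3*c^(3/2) (Q(c) = -3*c*√c = -3*c^(3/2))
s(V) = 4 + V (s(V) = 4 - ((V*0)*V - V) = 4 - (0*V - V) = 4 - (0 - V) = 4 - (-1)*V = 4 + V)
j = -1413*I/512 (j = 4239/((-(-1536)*I)) = 4239/((1536*I)) = 4239*(-I/1536) = -1413*I/512 ≈ -2.7598*I)
j - s((9 + 14)*(13 + 6*3)) = -1413*I/512 - (4 + (9 + 14)*(13 + 6*3)) = -1413*I/512 - (4 + 23*(13 + 18)) = -1413*I/512 - (4 + 23*31) = -1413*I/512 - (4 + 713) = -1413*I/512 - 1*717 = -1413*I/512 - 717 = -717 - 1413*I/512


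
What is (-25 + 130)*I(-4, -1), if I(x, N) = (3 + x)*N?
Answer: 105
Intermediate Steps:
I(x, N) = N*(3 + x)
(-25 + 130)*I(-4, -1) = (-25 + 130)*(-(3 - 4)) = 105*(-1*(-1)) = 105*1 = 105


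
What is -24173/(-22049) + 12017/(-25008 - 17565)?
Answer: 764154296/938692077 ≈ 0.81406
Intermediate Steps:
-24173/(-22049) + 12017/(-25008 - 17565) = -24173*(-1/22049) + 12017/(-42573) = 24173/22049 + 12017*(-1/42573) = 24173/22049 - 12017/42573 = 764154296/938692077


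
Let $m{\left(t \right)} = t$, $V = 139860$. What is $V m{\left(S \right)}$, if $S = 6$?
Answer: $839160$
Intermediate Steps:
$V m{\left(S \right)} = 139860 \cdot 6 = 839160$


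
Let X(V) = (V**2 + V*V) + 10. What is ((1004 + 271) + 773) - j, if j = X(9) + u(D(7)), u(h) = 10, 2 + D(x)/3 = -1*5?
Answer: 1866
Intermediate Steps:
D(x) = -21 (D(x) = -6 + 3*(-1*5) = -6 + 3*(-5) = -6 - 15 = -21)
X(V) = 10 + 2*V**2 (X(V) = (V**2 + V**2) + 10 = 2*V**2 + 10 = 10 + 2*V**2)
j = 182 (j = (10 + 2*9**2) + 10 = (10 + 2*81) + 10 = (10 + 162) + 10 = 172 + 10 = 182)
((1004 + 271) + 773) - j = ((1004 + 271) + 773) - 1*182 = (1275 + 773) - 182 = 2048 - 182 = 1866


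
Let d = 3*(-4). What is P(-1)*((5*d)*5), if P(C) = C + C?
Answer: 600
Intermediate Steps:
d = -12
P(C) = 2*C
P(-1)*((5*d)*5) = (2*(-1))*((5*(-12))*5) = -(-120)*5 = -2*(-300) = 600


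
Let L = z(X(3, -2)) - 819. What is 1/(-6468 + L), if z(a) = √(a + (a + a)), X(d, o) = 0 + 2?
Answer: -2429/17700121 - √6/53100363 ≈ -0.00013728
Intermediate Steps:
X(d, o) = 2
z(a) = √3*√a (z(a) = √(a + 2*a) = √(3*a) = √3*√a)
L = -819 + √6 (L = √3*√2 - 819 = √6 - 819 = -819 + √6 ≈ -816.55)
1/(-6468 + L) = 1/(-6468 + (-819 + √6)) = 1/(-7287 + √6)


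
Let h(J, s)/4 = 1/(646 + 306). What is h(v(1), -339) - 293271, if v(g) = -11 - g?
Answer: -69798497/238 ≈ -2.9327e+5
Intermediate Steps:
h(J, s) = 1/238 (h(J, s) = 4/(646 + 306) = 4/952 = 4*(1/952) = 1/238)
h(v(1), -339) - 293271 = 1/238 - 293271 = -69798497/238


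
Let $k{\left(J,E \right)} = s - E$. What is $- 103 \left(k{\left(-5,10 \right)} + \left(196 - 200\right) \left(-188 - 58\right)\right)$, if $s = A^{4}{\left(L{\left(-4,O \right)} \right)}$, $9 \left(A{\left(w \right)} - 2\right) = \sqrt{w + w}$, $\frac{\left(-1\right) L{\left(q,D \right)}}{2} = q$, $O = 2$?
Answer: $- \frac{682341010}{6561} \approx -1.04 \cdot 10^{5}$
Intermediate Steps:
$L{\left(q,D \right)} = - 2 q$
$A{\left(w \right)} = 2 + \frac{\sqrt{2} \sqrt{w}}{9}$ ($A{\left(w \right)} = 2 + \frac{\sqrt{w + w}}{9} = 2 + \frac{\sqrt{2 w}}{9} = 2 + \frac{\sqrt{2} \sqrt{w}}{9}$)
$s = \frac{234256}{6561}$ ($s = \left(2 + \frac{\sqrt{2} \sqrt{\left(-2\right) \left(-4\right)}}{9}\right)^{4} = \left(2 + \frac{\sqrt{2} \sqrt{8}}{9}\right)^{4} = \left(2 + \frac{\sqrt{2} \cdot 2 \sqrt{2}}{9}\right)^{4} = \left(2 + \frac{4}{9}\right)^{4} = \left(\frac{22}{9}\right)^{4} = \frac{234256}{6561} \approx 35.704$)
$k{\left(J,E \right)} = \frac{234256}{6561} - E$
$- 103 \left(k{\left(-5,10 \right)} + \left(196 - 200\right) \left(-188 - 58\right)\right) = - 103 \left(\left(\frac{234256}{6561} - 10\right) + \left(196 - 200\right) \left(-188 - 58\right)\right) = - 103 \left(\left(\frac{234256}{6561} - 10\right) - -984\right) = - 103 \left(\frac{168646}{6561} + 984\right) = \left(-103\right) \frac{6624670}{6561} = - \frac{682341010}{6561}$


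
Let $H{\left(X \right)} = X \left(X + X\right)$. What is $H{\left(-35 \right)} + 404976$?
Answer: $407426$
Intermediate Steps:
$H{\left(X \right)} = 2 X^{2}$ ($H{\left(X \right)} = X 2 X = 2 X^{2}$)
$H{\left(-35 \right)} + 404976 = 2 \left(-35\right)^{2} + 404976 = 2 \cdot 1225 + 404976 = 2450 + 404976 = 407426$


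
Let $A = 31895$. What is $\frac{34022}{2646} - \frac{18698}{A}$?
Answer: $\frac{517828391}{42197085} \approx 12.272$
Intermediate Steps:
$\frac{34022}{2646} - \frac{18698}{A} = \frac{34022}{2646} - \frac{18698}{31895} = 34022 \cdot \frac{1}{2646} - \frac{18698}{31895} = \frac{17011}{1323} - \frac{18698}{31895} = \frac{517828391}{42197085}$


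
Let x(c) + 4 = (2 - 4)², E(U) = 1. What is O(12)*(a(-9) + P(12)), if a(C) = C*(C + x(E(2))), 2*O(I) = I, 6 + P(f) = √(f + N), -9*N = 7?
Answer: 450 + 2*√101 ≈ 470.10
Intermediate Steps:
N = -7/9 (N = -⅑*7 = -7/9 ≈ -0.77778)
x(c) = 0 (x(c) = -4 + (2 - 4)² = -4 + (-2)² = -4 + 4 = 0)
P(f) = -6 + √(-7/9 + f) (P(f) = -6 + √(f - 7/9) = -6 + √(-7/9 + f))
O(I) = I/2
a(C) = C² (a(C) = C*(C + 0) = C*C = C²)
O(12)*(a(-9) + P(12)) = ((½)*12)*((-9)² + (-6 + √(-7 + 9*12)/3)) = 6*(81 + (-6 + √(-7 + 108)/3)) = 6*(81 + (-6 + √101/3)) = 6*(75 + √101/3) = 450 + 2*√101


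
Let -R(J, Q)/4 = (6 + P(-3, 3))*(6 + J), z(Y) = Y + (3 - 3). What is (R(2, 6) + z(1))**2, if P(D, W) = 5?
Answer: 123201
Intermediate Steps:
z(Y) = Y (z(Y) = Y + 0 = Y)
R(J, Q) = -264 - 44*J (R(J, Q) = -4*(6 + 5)*(6 + J) = -44*(6 + J) = -4*(66 + 11*J) = -264 - 44*J)
(R(2, 6) + z(1))**2 = ((-264 - 44*2) + 1)**2 = ((-264 - 88) + 1)**2 = (-352 + 1)**2 = (-351)**2 = 123201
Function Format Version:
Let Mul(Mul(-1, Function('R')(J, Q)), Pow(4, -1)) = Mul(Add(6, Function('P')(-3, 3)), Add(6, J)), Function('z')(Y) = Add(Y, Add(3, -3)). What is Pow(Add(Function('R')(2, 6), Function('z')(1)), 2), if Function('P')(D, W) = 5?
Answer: 123201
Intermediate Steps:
Function('z')(Y) = Y (Function('z')(Y) = Add(Y, 0) = Y)
Function('R')(J, Q) = Add(-264, Mul(-44, J)) (Function('R')(J, Q) = Mul(-4, Mul(Add(6, 5), Add(6, J))) = Mul(-4, Mul(11, Add(6, J))) = Mul(-4, Add(66, Mul(11, J))) = Add(-264, Mul(-44, J)))
Pow(Add(Function('R')(2, 6), Function('z')(1)), 2) = Pow(Add(Add(-264, Mul(-44, 2)), 1), 2) = Pow(Add(Add(-264, -88), 1), 2) = Pow(Add(-352, 1), 2) = Pow(-351, 2) = 123201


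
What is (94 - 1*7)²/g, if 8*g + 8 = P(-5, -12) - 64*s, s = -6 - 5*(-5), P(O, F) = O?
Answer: -60552/1229 ≈ -49.269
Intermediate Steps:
s = 19 (s = -6 + 25 = 19)
g = -1229/8 (g = -1 + (-5 - 64*19)/8 = -1 + (-5 - 1216)/8 = -1 + (⅛)*(-1221) = -1 - 1221/8 = -1229/8 ≈ -153.63)
(94 - 1*7)²/g = (94 - 1*7)²/(-1229/8) = (94 - 7)²*(-8/1229) = 87²*(-8/1229) = 7569*(-8/1229) = -60552/1229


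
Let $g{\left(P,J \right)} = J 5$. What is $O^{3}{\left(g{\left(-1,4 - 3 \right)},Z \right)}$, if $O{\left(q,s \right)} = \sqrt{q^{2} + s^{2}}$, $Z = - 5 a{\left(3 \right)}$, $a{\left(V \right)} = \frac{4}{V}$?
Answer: $\frac{15625}{27} \approx 578.7$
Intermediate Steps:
$g{\left(P,J \right)} = 5 J$
$Z = - \frac{20}{3}$ ($Z = - 5 \cdot \frac{4}{3} = - 5 \cdot 4 \cdot \frac{1}{3} = \left(-5\right) \frac{4}{3} = - \frac{20}{3} \approx -6.6667$)
$O^{3}{\left(g{\left(-1,4 - 3 \right)},Z \right)} = \left(\sqrt{\left(5 \left(4 - 3\right)\right)^{2} + \left(- \frac{20}{3}\right)^{2}}\right)^{3} = \left(\sqrt{\left(5 \left(4 - 3\right)\right)^{2} + \frac{400}{9}}\right)^{3} = \left(\sqrt{\left(5 \cdot 1\right)^{2} + \frac{400}{9}}\right)^{3} = \left(\sqrt{5^{2} + \frac{400}{9}}\right)^{3} = \left(\sqrt{25 + \frac{400}{9}}\right)^{3} = \left(\sqrt{\frac{625}{9}}\right)^{3} = \left(\frac{25}{3}\right)^{3} = \frac{15625}{27}$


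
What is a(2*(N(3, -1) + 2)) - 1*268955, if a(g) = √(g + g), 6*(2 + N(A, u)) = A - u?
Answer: -268955 + 2*√6/3 ≈ -2.6895e+5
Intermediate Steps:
N(A, u) = -2 - u/6 + A/6 (N(A, u) = -2 + (A - u)/6 = -2 + (-u/6 + A/6) = -2 - u/6 + A/6)
a(g) = √2*√g (a(g) = √(2*g) = √2*√g)
a(2*(N(3, -1) + 2)) - 1*268955 = √2*√(2*((-2 - ⅙*(-1) + (⅙)*3) + 2)) - 1*268955 = √2*√(2*((-2 + ⅙ + ½) + 2)) - 268955 = √2*√(2*(-4/3 + 2)) - 268955 = √2*√(2*(⅔)) - 268955 = √2*√(4/3) - 268955 = √2*(2*√3/3) - 268955 = 2*√6/3 - 268955 = -268955 + 2*√6/3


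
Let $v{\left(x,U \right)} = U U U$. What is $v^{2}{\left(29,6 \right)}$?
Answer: $46656$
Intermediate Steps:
$v{\left(x,U \right)} = U^{3}$ ($v{\left(x,U \right)} = U^{2} U = U^{3}$)
$v^{2}{\left(29,6 \right)} = \left(6^{3}\right)^{2} = 216^{2} = 46656$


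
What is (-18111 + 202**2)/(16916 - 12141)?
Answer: 22693/4775 ≈ 4.7525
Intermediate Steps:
(-18111 + 202**2)/(16916 - 12141) = (-18111 + 40804)/4775 = 22693*(1/4775) = 22693/4775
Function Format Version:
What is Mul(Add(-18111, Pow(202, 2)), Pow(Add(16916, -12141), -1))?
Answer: Rational(22693, 4775) ≈ 4.7525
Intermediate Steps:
Mul(Add(-18111, Pow(202, 2)), Pow(Add(16916, -12141), -1)) = Mul(Add(-18111, 40804), Pow(4775, -1)) = Mul(22693, Rational(1, 4775)) = Rational(22693, 4775)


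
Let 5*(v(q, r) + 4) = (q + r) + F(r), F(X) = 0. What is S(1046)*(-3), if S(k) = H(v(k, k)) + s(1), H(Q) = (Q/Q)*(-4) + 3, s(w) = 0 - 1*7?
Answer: 24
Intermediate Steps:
s(w) = -7 (s(w) = 0 - 7 = -7)
v(q, r) = -4 + q/5 + r/5 (v(q, r) = -4 + ((q + r) + 0)/5 = -4 + (q + r)/5 = -4 + (q/5 + r/5) = -4 + q/5 + r/5)
H(Q) = -1 (H(Q) = 1*(-4) + 3 = -4 + 3 = -1)
S(k) = -8 (S(k) = -1 - 7 = -8)
S(1046)*(-3) = -8*(-3) = 24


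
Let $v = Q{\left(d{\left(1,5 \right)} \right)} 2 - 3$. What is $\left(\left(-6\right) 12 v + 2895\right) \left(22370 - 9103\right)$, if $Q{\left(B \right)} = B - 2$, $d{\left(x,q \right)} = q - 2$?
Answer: $39363189$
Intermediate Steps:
$d{\left(x,q \right)} = -2 + q$
$Q{\left(B \right)} = -2 + B$
$v = -1$ ($v = \left(-2 + \left(-2 + 5\right)\right) 2 - 3 = \left(-2 + 3\right) 2 - 3 = 1 \cdot 2 - 3 = 2 - 3 = -1$)
$\left(\left(-6\right) 12 v + 2895\right) \left(22370 - 9103\right) = \left(\left(-6\right) 12 \left(-1\right) + 2895\right) \left(22370 - 9103\right) = \left(\left(-72\right) \left(-1\right) + 2895\right) 13267 = \left(72 + 2895\right) 13267 = 2967 \cdot 13267 = 39363189$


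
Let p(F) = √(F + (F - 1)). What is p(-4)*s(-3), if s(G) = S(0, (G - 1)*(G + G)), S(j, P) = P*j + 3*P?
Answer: 216*I ≈ 216.0*I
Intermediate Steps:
S(j, P) = 3*P + P*j
s(G) = 6*G*(-1 + G) (s(G) = ((G - 1)*(G + G))*(3 + 0) = ((-1 + G)*(2*G))*3 = (2*G*(-1 + G))*3 = 6*G*(-1 + G))
p(F) = √(-1 + 2*F) (p(F) = √(F + (-1 + F)) = √(-1 + 2*F))
p(-4)*s(-3) = √(-1 + 2*(-4))*(6*(-3)*(-1 - 3)) = √(-1 - 8)*(6*(-3)*(-4)) = √(-9)*72 = (3*I)*72 = 216*I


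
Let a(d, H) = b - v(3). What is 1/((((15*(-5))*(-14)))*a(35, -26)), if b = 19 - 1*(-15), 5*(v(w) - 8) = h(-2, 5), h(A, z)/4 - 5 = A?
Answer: 1/24780 ≈ 4.0355e-5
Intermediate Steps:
h(A, z) = 20 + 4*A
v(w) = 52/5 (v(w) = 8 + (20 + 4*(-2))/5 = 8 + (20 - 8)/5 = 8 + (1/5)*12 = 8 + 12/5 = 52/5)
b = 34 (b = 19 + 15 = 34)
a(d, H) = 118/5 (a(d, H) = 34 - 1*52/5 = 34 - 52/5 = 118/5)
1/((((15*(-5))*(-14)))*a(35, -26)) = 1/((((15*(-5))*(-14)))*(118/5)) = (5/118)/(-75*(-14)) = (5/118)/1050 = (1/1050)*(5/118) = 1/24780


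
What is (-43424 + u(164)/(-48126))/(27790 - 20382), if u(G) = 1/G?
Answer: -342731041537/58468854912 ≈ -5.8618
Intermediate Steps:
(-43424 + u(164)/(-48126))/(27790 - 20382) = (-43424 + 1/(164*(-48126)))/(27790 - 20382) = (-43424 + (1/164)*(-1/48126))/7408 = (-43424 - 1/7892664)*(1/7408) = -342731041537/7892664*1/7408 = -342731041537/58468854912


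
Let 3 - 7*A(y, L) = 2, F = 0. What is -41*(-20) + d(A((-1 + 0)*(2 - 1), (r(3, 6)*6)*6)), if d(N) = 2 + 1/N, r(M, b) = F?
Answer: 829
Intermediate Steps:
r(M, b) = 0
A(y, L) = 1/7 (A(y, L) = 3/7 - 1/7*2 = 3/7 - 2/7 = 1/7)
-41*(-20) + d(A((-1 + 0)*(2 - 1), (r(3, 6)*6)*6)) = -41*(-20) + (2 + 1/(1/7)) = 820 + (2 + 7) = 820 + 9 = 829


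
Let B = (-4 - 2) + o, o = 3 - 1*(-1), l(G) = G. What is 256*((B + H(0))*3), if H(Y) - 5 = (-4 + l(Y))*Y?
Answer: 2304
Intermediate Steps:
o = 4 (o = 3 + 1 = 4)
H(Y) = 5 + Y*(-4 + Y) (H(Y) = 5 + (-4 + Y)*Y = 5 + Y*(-4 + Y))
B = -2 (B = (-4 - 2) + 4 = -6 + 4 = -2)
256*((B + H(0))*3) = 256*((-2 + (5 + 0² - 4*0))*3) = 256*((-2 + (5 + 0 + 0))*3) = 256*((-2 + 5)*3) = 256*(3*3) = 256*9 = 2304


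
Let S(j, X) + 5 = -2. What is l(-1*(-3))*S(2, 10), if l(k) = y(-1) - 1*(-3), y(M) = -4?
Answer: 7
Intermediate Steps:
S(j, X) = -7 (S(j, X) = -5 - 2 = -7)
l(k) = -1 (l(k) = -4 - 1*(-3) = -4 + 3 = -1)
l(-1*(-3))*S(2, 10) = -1*(-7) = 7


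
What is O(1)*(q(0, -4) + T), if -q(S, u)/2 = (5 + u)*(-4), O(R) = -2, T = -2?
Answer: -12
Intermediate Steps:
q(S, u) = 40 + 8*u (q(S, u) = -2*(5 + u)*(-4) = -2*(-20 - 4*u) = 40 + 8*u)
O(1)*(q(0, -4) + T) = -2*((40 + 8*(-4)) - 2) = -2*((40 - 32) - 2) = -2*(8 - 2) = -2*6 = -12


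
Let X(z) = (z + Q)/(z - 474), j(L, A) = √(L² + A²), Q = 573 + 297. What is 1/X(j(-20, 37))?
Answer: -14281/26039 + 1344*√1769/755131 ≈ -0.47359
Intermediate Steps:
Q = 870
j(L, A) = √(A² + L²)
X(z) = (870 + z)/(-474 + z) (X(z) = (z + 870)/(z - 474) = (870 + z)/(-474 + z))
1/X(j(-20, 37)) = 1/((870 + √(37² + (-20)²))/(-474 + √(37² + (-20)²))) = 1/((870 + √(1369 + 400))/(-474 + √(1369 + 400))) = 1/((870 + √1769)/(-474 + √1769)) = (-474 + √1769)/(870 + √1769)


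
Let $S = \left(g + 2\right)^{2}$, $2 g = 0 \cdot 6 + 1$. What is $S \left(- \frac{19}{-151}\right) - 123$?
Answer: $- \frac{73817}{604} \approx -122.21$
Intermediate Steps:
$g = \frac{1}{2}$ ($g = \frac{0 \cdot 6 + 1}{2} = \frac{0 + 1}{2} = \frac{1}{2} \cdot 1 = \frac{1}{2} \approx 0.5$)
$S = \frac{25}{4}$ ($S = \left(\frac{1}{2} + 2\right)^{2} = \left(\frac{5}{2}\right)^{2} = \frac{25}{4} \approx 6.25$)
$S \left(- \frac{19}{-151}\right) - 123 = \frac{25 \left(- \frac{19}{-151}\right)}{4} - 123 = \frac{25 \left(\left(-19\right) \left(- \frac{1}{151}\right)\right)}{4} - 123 = \frac{25}{4} \cdot \frac{19}{151} - 123 = \frac{475}{604} - 123 = - \frac{73817}{604}$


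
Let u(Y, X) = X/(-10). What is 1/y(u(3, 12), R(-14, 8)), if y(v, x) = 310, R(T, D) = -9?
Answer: 1/310 ≈ 0.0032258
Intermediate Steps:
u(Y, X) = -X/10 (u(Y, X) = X*(-⅒) = -X/10)
1/y(u(3, 12), R(-14, 8)) = 1/310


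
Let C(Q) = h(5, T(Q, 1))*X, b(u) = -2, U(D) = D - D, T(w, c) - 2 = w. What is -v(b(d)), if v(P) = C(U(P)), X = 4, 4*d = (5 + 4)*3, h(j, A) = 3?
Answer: -12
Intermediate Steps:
T(w, c) = 2 + w
d = 27/4 (d = ((5 + 4)*3)/4 = (9*3)/4 = (¼)*27 = 27/4 ≈ 6.7500)
U(D) = 0
C(Q) = 12 (C(Q) = 3*4 = 12)
v(P) = 12
-v(b(d)) = -1*12 = -12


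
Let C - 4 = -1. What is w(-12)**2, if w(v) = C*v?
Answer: 1296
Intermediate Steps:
C = 3 (C = 4 - 1 = 3)
w(v) = 3*v
w(-12)**2 = (3*(-12))**2 = (-36)**2 = 1296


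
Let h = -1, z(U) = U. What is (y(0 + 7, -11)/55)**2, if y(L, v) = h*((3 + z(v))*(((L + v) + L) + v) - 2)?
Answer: 3844/3025 ≈ 1.2707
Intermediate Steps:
y(L, v) = 2 - (3 + v)*(2*L + 2*v) (y(L, v) = -((3 + v)*(((L + v) + L) + v) - 2) = -((3 + v)*((v + 2*L) + v) - 2) = -((3 + v)*(2*L + 2*v) - 2) = -(-2 + (3 + v)*(2*L + 2*v)) = 2 - (3 + v)*(2*L + 2*v))
(y(0 + 7, -11)/55)**2 = ((2 - 6*(0 + 7) - 6*(-11) - 2*(-11)**2 - 2*(0 + 7)*(-11))/55)**2 = ((2 - 6*7 + 66 - 2*121 - 2*7*(-11))*(1/55))**2 = ((2 - 42 + 66 - 242 + 154)*(1/55))**2 = (-62*1/55)**2 = (-62/55)**2 = 3844/3025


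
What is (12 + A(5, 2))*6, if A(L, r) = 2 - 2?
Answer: 72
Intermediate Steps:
A(L, r) = 0
(12 + A(5, 2))*6 = (12 + 0)*6 = 12*6 = 72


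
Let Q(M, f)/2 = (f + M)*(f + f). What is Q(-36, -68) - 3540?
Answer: 24748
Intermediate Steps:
Q(M, f) = 4*f*(M + f) (Q(M, f) = 2*((f + M)*(f + f)) = 2*((M + f)*(2*f)) = 2*(2*f*(M + f)) = 4*f*(M + f))
Q(-36, -68) - 3540 = 4*(-68)*(-36 - 68) - 3540 = 4*(-68)*(-104) - 3540 = 28288 - 3540 = 24748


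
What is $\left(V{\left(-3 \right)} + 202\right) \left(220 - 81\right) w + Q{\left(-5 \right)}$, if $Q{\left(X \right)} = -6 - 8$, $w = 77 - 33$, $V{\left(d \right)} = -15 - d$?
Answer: $1162026$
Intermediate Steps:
$w = 44$ ($w = 77 - 33 = 44$)
$Q{\left(X \right)} = -14$ ($Q{\left(X \right)} = -6 - 8 = -14$)
$\left(V{\left(-3 \right)} + 202\right) \left(220 - 81\right) w + Q{\left(-5 \right)} = \left(\left(-15 - -3\right) + 202\right) \left(220 - 81\right) 44 - 14 = \left(\left(-15 + 3\right) + 202\right) 139 \cdot 44 - 14 = \left(-12 + 202\right) 139 \cdot 44 - 14 = 190 \cdot 139 \cdot 44 - 14 = 26410 \cdot 44 - 14 = 1162040 - 14 = 1162026$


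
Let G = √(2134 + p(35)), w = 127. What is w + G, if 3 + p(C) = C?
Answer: 127 + 19*√6 ≈ 173.54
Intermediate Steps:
p(C) = -3 + C
G = 19*√6 (G = √(2134 + (-3 + 35)) = √(2134 + 32) = √2166 = 19*√6 ≈ 46.540)
w + G = 127 + 19*√6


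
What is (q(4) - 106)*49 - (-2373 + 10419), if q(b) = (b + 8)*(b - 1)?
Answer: -11476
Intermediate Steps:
q(b) = (-1 + b)*(8 + b) (q(b) = (8 + b)*(-1 + b) = (-1 + b)*(8 + b))
(q(4) - 106)*49 - (-2373 + 10419) = ((-8 + 4**2 + 7*4) - 106)*49 - (-2373 + 10419) = ((-8 + 16 + 28) - 106)*49 - 1*8046 = (36 - 106)*49 - 8046 = -70*49 - 8046 = -3430 - 8046 = -11476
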